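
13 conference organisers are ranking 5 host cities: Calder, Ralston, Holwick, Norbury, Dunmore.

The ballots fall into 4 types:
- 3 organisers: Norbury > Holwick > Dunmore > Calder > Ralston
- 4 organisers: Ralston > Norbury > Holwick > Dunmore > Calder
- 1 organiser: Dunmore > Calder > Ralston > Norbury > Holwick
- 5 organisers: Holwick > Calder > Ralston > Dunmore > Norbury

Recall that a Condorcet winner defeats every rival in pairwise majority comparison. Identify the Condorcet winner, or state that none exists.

none

Pairwise majorities:
Calder vs Ralston: Calder preferred on 3+1+5 = 9 ballots; Calder wins 9–4.
Calder vs Holwick: 1 for Calder, 12 for Holwick — Holwick by 12–1.
Calder vs Norbury: Calder preferred on 1+5 = 6 ballots; Norbury wins 7–6.
Calder vs Dunmore: Calder is ranked higher on 5 ballots, Dunmore on 8. Dunmore wins 8–5.
Ralston vs Holwick: Ralston is ranked higher on 4+1 = 5 ballots, Holwick on 8. Holwick wins 8–5.
Ralston vs Norbury: Ralston preferred on 4+1+5 = 10 ballots; Ralston wins 10–3.
Ralston vs Dunmore: 9 to 4, Ralston.
Holwick vs Norbury: Holwick is ranked higher on 5 ballots, Norbury on 8. Norbury wins 8–5.
Holwick vs Dunmore: 12 to 1, Holwick.
Norbury vs Dunmore: 3+4 = 7 for Norbury, 6 for Dunmore — Norbury by 7–6.
Each city drops at least one matchup (Calder loses to Holwick; Ralston loses to Calder; Holwick loses to Norbury; Norbury loses to Ralston; Dunmore loses to Ralston); the cycle Calder beats Ralston beats Norbury beats Calder rules out a Condorcet winner.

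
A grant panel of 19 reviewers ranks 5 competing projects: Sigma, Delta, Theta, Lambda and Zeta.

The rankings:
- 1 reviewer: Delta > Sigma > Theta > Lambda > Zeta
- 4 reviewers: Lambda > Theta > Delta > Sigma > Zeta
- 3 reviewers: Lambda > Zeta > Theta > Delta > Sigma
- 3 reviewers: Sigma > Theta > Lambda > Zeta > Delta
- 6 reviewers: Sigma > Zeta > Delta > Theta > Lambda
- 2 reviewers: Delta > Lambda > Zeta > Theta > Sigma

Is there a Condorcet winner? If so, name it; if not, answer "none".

none

Head-to-head results (19 reviewers):
Sigma vs Delta: Sigma preferred on 3+6 = 9 ballots; Delta wins 10–9.
Sigma vs Theta: 10 to 9, Sigma.
Sigma vs Lambda: 1+3+6 = 10 for Sigma, 9 for Lambda — Sigma by 10–9.
Sigma vs Zeta: Sigma is ranked higher on 1+4+3+6 = 14 ballots, Zeta on 5. Sigma wins 14–5.
Delta vs Theta: 1+6+2 = 9 for Delta, 10 for Theta — Theta by 10–9.
Delta vs Lambda: Delta preferred on 1+6+2 = 9 ballots; Lambda wins 10–9.
Delta vs Zeta: 1+4+2 = 7 for Delta, 12 for Zeta — Zeta by 12–7.
Theta vs Lambda: 10 to 9, Theta.
Theta vs Zeta: Theta preferred on 1+4+3 = 8 ballots; Zeta wins 11–8.
Lambda vs Zeta: Lambda preferred on 1+4+3+3+2 = 13 ballots; Lambda wins 13–6.
No project is unbeaten: Sigma loses to Delta; Delta loses to Theta; Theta loses to Sigma; Lambda loses to Sigma; Zeta loses to Sigma. In particular Sigma → Theta → Delta → Sigma is a majority cycle — no Condorcet winner exists.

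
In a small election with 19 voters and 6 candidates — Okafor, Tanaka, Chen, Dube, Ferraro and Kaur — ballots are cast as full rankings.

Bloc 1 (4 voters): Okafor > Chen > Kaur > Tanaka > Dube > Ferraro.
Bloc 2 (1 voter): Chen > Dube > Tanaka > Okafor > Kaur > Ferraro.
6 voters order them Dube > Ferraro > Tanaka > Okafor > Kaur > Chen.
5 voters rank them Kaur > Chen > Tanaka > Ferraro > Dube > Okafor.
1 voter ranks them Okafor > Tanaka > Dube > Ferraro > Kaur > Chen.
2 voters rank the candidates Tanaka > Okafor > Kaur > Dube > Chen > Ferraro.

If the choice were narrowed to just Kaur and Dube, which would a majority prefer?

Ballots ranking Kaur above Dube: 4 + 5 + 2 = 11.
Ballots ranking Dube above Kaur: 19 − 11 = 8.
Kaur wins the head-to-head 11–8.

Kaur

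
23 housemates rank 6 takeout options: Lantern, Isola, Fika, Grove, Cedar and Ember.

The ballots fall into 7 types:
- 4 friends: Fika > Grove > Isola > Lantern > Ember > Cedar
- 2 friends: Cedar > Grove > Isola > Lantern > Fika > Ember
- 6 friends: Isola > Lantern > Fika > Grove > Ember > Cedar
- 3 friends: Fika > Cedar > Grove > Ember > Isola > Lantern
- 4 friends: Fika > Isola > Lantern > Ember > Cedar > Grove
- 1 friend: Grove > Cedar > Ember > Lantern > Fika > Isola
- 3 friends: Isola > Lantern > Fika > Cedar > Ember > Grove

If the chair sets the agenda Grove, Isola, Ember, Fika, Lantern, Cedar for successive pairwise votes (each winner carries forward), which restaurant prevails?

Round 1: Grove vs Isola — 10–13, Isola advances.
Round 2: Isola vs Ember — 19–4, Isola advances.
Round 3: Isola vs Fika — 11–12, Fika advances.
Round 4: Fika vs Lantern — 11–12, Lantern advances.
Round 5: Lantern vs Cedar — 17–6, Lantern advances.
The agenda winner is Lantern.

Lantern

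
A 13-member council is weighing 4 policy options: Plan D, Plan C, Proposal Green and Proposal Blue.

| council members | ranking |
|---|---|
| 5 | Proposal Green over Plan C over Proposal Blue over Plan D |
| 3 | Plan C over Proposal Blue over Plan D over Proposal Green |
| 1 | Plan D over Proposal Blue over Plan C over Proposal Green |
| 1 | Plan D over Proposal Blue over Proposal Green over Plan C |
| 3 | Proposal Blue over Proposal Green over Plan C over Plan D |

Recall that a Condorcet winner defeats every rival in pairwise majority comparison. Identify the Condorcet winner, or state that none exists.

none

Check each pair by majority over 13 ballots:
Plan D–Plan C: Plan C 11–2.
Plan D vs Proposal Green: Proposal Green wins 8–5.
Plan D vs Proposal Blue: Proposal Blue wins 11–2.
Plan C–Proposal Green: Proposal Green 9–4.
Plan C vs Proposal Blue: Plan C, 8–5.
Proposal Green vs Proposal Blue: Proposal Blue wins 8–5.
Every option loses at least once (Plan D loses to Plan C; Plan C loses to Proposal Green; Proposal Green loses to Proposal Blue; Proposal Blue loses to Plan C). The majority relation contains the cycle Plan C beats Proposal Blue beats Proposal Green beats Plan C, so there is no Condorcet winner.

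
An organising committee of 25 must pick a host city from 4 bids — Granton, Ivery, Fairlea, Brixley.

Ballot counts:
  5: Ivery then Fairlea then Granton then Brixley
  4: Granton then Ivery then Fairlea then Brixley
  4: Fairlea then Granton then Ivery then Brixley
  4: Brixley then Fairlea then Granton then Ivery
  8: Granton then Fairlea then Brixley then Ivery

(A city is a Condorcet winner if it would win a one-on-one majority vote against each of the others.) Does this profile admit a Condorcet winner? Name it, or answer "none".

Pairwise majorities:
Granton vs Ivery: Granton, 20–5.
Granton vs Fairlea: Fairlea, 13–12.
Granton vs Brixley: Granton, 21–4.
Ivery vs Fairlea: Fairlea wins 16–9.
Ivery vs Brixley: Ivery wins 13–12.
Fairlea vs Brixley: Fairlea, 21–4.
Only Fairlea has no losses; Fairlea is the Condorcet winner.

Fairlea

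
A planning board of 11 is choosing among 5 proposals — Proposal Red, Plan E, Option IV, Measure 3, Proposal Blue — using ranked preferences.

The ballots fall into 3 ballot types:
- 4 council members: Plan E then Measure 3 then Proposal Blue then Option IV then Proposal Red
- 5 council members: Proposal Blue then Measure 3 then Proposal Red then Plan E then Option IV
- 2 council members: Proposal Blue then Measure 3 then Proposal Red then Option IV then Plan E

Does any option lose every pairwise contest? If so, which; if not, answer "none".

Head-to-head results (11 council members):
Proposal Red vs Plan E: 5+2 = 7 for Proposal Red, 4 for Plan E — Proposal Red by 7–4.
Proposal Red vs Option IV: 7 to 4, Proposal Red.
Proposal Red vs Measure 3: Proposal Red is ranked higher on 0 ballots, Measure 3 on 11. Measure 3 wins 11–0.
Proposal Red vs Proposal Blue: Proposal Red is ranked higher on 0 ballots, Proposal Blue on 11. Proposal Blue wins 11–0.
Plan E vs Option IV: Plan E wins 9–2.
Plan E–Measure 3: Measure 3 7–4.
Plan E vs Proposal Blue: Proposal Blue wins 7–4.
Option IV vs Measure 3: Measure 3 wins 11–0.
Option IV–Proposal Blue: Proposal Blue 11–0.
Measure 3 vs Proposal Blue: Measure 3 preferred on 4 ballots; Proposal Blue wins 7–4.
Only Option IV has no wins; Option IV is the Condorcet loser.

Option IV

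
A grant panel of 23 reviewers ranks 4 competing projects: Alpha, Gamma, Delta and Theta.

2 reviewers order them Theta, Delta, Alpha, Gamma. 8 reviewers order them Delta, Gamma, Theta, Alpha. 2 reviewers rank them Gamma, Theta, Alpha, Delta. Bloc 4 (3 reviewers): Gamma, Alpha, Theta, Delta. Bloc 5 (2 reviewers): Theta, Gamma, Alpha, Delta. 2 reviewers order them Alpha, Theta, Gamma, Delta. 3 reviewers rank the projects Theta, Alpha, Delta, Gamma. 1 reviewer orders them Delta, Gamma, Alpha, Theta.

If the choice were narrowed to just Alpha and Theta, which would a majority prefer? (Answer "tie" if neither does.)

Theta

Ballots ranking Alpha above Theta: 3 + 2 + 1 = 6.
Ballots ranking Theta above Alpha: 23 − 6 = 17.
Theta wins the head-to-head 17–6.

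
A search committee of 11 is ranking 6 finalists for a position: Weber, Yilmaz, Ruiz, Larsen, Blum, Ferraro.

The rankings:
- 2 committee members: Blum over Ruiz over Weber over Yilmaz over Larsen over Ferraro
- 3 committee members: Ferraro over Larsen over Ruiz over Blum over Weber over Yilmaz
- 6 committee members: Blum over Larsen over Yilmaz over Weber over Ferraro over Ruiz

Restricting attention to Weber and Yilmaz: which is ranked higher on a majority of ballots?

Yilmaz

Ballots ranking Weber above Yilmaz: 2 + 3 = 5.
Ballots ranking Yilmaz above Weber: 11 − 5 = 6.
Yilmaz wins the head-to-head 6–5.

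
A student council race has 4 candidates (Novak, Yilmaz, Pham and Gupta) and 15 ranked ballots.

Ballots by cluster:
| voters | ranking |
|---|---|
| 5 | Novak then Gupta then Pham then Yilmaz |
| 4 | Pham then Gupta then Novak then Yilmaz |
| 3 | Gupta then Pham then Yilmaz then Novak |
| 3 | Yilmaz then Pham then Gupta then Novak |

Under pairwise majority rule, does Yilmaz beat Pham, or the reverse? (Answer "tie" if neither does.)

Pham

Ballots ranking Yilmaz above Pham: 3.
Ballots ranking Pham above Yilmaz: 15 − 3 = 12.
Pham wins the head-to-head 12–3.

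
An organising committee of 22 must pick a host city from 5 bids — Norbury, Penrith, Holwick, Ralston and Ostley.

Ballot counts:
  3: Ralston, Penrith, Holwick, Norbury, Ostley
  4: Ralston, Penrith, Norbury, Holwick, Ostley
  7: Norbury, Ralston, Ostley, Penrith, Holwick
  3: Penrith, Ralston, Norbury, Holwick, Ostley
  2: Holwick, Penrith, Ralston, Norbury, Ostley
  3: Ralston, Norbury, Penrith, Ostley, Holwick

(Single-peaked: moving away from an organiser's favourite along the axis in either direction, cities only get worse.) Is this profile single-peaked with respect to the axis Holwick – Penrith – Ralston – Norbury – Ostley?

Axis positions: Holwick=1, Penrith=2, Ralston=3, Norbury=4, Ostley=5.
Ballot type 1 (peak Ralston at position 3): ranking walks positions 3-2-1-4-5, expanding outward from the peak — single-peaked.
Ballot type 2 (peak Ralston at position 3): ranking walks positions 3-2-4-1-5, expanding outward from the peak — single-peaked.
Ballot type 3 (peak Norbury at position 4): ranking walks positions 4-3-5-2-1, expanding outward from the peak — single-peaked.
Ballot type 4 (peak Penrith at position 2): ranking walks positions 2-3-4-1-5, expanding outward from the peak — single-peaked.
Ballot type 5 (peak Holwick at position 1): ranking walks positions 1-2-3-4-5, expanding outward from the peak — single-peaked.
Ballot type 6 (peak Ralston at position 3): ranking walks positions 3-4-2-5-1, expanding outward from the peak — single-peaked.
Every ranking is single-peaked on this axis.

yes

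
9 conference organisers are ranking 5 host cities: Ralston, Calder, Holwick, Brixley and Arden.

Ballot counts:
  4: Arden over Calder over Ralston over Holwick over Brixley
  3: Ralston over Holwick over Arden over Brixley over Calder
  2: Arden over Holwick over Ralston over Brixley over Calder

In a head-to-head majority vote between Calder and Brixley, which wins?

Brixley

Ballots ranking Calder above Brixley: 4.
Ballots ranking Brixley above Calder: 9 − 4 = 5.
Brixley wins the head-to-head 5–4.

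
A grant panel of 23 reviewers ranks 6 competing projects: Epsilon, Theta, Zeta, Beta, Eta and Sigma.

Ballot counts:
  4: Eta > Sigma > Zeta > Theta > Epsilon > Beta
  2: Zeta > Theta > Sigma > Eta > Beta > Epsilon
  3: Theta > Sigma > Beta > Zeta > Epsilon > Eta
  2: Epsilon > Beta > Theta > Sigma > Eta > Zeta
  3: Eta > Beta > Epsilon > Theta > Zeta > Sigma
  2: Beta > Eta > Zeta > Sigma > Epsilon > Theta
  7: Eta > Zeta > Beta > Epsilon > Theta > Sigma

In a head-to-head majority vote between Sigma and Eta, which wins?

Eta

Ballots ranking Sigma above Eta: 2 + 3 + 2 = 7.
Ballots ranking Eta above Sigma: 23 − 7 = 16.
Eta wins the head-to-head 16–7.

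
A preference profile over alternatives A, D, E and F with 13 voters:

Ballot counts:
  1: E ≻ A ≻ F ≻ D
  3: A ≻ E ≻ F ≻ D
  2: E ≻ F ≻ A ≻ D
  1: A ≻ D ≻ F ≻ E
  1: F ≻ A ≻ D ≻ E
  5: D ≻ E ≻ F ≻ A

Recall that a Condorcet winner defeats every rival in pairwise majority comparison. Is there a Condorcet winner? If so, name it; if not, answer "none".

Check each pair by majority over 13 ballots:
A vs D: 8 to 5, A.
A vs E: 5 to 8, E.
A vs F: 1+3+1 = 5 for A, 8 for F — F by 8–5.
D vs E: 1+1+5 = 7 for D, 6 for E — D by 7–6.
D vs F: D is ranked higher on 1+5 = 6 ballots, F on 7. F wins 7–6.
E vs F: E preferred on 1+3+2+5 = 11 ballots; E wins 11–2.
Each alternative drops at least one matchup (A loses to E; D loses to A; E loses to D; F loses to E); the cycle A → D → E → A rules out a Condorcet winner.

none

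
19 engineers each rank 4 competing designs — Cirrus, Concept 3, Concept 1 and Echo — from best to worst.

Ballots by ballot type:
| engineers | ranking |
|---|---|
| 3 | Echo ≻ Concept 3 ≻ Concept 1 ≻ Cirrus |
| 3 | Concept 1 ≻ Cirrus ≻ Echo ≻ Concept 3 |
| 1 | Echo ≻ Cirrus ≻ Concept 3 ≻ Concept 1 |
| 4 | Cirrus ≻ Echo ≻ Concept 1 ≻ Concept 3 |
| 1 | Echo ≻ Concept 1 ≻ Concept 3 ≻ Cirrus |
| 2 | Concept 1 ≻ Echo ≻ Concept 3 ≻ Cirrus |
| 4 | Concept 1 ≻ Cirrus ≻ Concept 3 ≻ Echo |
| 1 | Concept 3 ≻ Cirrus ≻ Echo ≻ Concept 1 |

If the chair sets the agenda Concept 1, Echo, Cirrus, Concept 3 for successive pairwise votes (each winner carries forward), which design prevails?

Round 1: Concept 1 vs Echo — 9–10, Echo advances.
Round 2: Echo vs Cirrus — 7–12, Cirrus advances.
Round 3: Cirrus vs Concept 3 — 12–7, Cirrus advances.
The agenda winner is Cirrus.

Cirrus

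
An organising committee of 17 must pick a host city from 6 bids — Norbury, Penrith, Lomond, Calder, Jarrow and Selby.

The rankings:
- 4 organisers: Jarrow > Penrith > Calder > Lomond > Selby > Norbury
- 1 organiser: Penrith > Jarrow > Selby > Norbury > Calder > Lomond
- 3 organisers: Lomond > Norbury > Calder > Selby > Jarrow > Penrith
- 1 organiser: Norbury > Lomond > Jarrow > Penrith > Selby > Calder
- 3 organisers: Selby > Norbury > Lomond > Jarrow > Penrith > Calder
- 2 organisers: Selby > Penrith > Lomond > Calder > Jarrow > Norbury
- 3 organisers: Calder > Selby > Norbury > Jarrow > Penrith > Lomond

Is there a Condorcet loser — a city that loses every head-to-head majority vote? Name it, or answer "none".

none

Head-to-head results (17 organisers):
Norbury vs Penrith: 3+1+3+3 = 10 for Norbury, 7 for Penrith — Norbury by 10–7.
Norbury vs Lomond: Lomond, 9–8.
Norbury vs Calder: Calder wins 9–8.
Norbury vs Jarrow: 3+1+3+3 = 10 for Norbury, 7 for Jarrow — Norbury by 10–7.
Norbury vs Selby: 3+1 = 4 for Norbury, 13 for Selby — Selby by 13–4.
Penrith–Lomond: Penrith 10–7.
Penrith vs Calder: Penrith preferred on 4+1+1+3+2 = 11 ballots; Penrith wins 11–6.
Penrith vs Jarrow: 1+2 = 3 for Penrith, 14 for Jarrow — Jarrow by 14–3.
Penrith vs Selby: 6 to 11, Selby.
Lomond vs Calder: Lomond is ranked higher on 3+1+3+2 = 9 ballots, Calder on 8. Lomond wins 9–8.
Lomond–Jarrow: Lomond 9–8.
Lomond vs Selby: Selby wins 9–8.
Calder vs Jarrow: Jarrow, 9–8.
Calder vs Selby: Calder wins 10–7.
Jarrow vs Selby: Jarrow preferred on 4+1+1 = 6 ballots; Selby wins 11–6.
No city is winless: Norbury beats Penrith; Penrith beats Lomond; Lomond beats Norbury; Calder beats Norbury; Jarrow beats Penrith; Selby beats Norbury. There is no Condorcet loser.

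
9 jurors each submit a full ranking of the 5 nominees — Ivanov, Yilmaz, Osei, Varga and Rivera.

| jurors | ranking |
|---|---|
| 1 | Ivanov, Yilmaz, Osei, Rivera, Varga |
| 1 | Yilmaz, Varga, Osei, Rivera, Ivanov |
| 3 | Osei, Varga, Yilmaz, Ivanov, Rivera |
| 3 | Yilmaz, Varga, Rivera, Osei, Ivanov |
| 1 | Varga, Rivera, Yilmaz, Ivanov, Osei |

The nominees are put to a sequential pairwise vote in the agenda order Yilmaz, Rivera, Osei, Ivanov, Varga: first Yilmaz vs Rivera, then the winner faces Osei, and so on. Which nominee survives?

Yilmaz

Round 1: Yilmaz vs Rivera — 8–1, Yilmaz advances.
Round 2: Yilmaz vs Osei — 6–3, Yilmaz advances.
Round 3: Yilmaz vs Ivanov — 8–1, Yilmaz advances.
Round 4: Yilmaz vs Varga — 5–4, Yilmaz advances.
Yilmaz survives the agenda.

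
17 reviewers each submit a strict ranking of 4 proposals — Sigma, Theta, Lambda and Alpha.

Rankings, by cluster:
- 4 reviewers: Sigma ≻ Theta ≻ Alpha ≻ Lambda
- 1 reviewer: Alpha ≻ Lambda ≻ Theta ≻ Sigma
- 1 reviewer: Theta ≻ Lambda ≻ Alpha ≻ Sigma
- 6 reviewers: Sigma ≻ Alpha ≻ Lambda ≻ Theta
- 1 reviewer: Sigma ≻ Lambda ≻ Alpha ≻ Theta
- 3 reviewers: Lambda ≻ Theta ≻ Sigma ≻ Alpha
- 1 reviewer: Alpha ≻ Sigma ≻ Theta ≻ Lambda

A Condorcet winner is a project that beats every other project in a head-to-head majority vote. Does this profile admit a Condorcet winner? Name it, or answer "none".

Sigma

Pairwise majorities:
Sigma vs Theta: 4+6+1+1 = 12 for Sigma, 5 for Theta — Sigma by 12–5.
Sigma vs Lambda: Sigma, 12–5.
Sigma vs Alpha: 14 to 3, Sigma.
Theta–Lambda: Lambda 11–6.
Theta vs Alpha: Alpha wins 9–8.
Lambda vs Alpha: Lambda is ranked higher on 1+1+3 = 5 ballots, Alpha on 12. Alpha wins 12–5.
Only Sigma has no losses; Sigma is the Condorcet winner.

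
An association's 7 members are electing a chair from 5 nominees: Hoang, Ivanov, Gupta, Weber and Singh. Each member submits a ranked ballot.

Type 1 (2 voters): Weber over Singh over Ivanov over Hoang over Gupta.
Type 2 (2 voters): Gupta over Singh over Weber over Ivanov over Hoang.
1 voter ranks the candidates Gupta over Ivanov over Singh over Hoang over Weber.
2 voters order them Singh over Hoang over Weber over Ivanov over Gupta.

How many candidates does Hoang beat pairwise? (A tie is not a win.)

Hoang against each rival (7 voters):
Hoang–Ivanov: Ivanov 5–2.
Hoang vs Gupta: Hoang wins 4–3.
Hoang vs Weber: 1+2 = 3 for Hoang, 4 for Weber — Weber by 4–3.
Hoang–Singh: Singh 7–0.
Hoang beats Gupta; loses to Ivanov, Weber, Singh — 1 pairwise win.

1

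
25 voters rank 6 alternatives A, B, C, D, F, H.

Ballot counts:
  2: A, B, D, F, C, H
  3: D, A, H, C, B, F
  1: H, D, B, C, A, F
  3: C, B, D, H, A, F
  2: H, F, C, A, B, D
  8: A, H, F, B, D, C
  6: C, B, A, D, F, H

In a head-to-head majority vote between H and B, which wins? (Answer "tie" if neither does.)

Ballots ranking H above B: 3 + 1 + 2 + 8 = 14.
Ballots ranking B above H: 25 − 14 = 11.
H wins the head-to-head 14–11.

H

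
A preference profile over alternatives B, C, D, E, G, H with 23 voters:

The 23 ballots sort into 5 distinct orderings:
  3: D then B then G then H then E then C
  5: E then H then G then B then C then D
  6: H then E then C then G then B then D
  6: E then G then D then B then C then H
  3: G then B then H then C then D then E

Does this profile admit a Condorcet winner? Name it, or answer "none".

none

Head-to-head results (23 voters):
B vs C: B wins 17–6.
B vs D: B preferred on 5+6+3 = 14 ballots; B wins 14–9.
B vs E: E, 17–6.
B vs G: B preferred on 3 ballots; G wins 20–3.
B vs H: 12 to 11, B.
C vs D: 14 to 9, C.
C vs E: E wins 20–3.
C–G: G 17–6.
C–H: H 17–6.
D vs E: 6 to 17, E.
D vs G: D is ranked higher on 3 ballots, G on 20. G wins 20–3.
D vs H: H, 14–9.
E vs G: E preferred on 5+6+6 = 17 ballots; E wins 17–6.
E vs H: 11 to 12, H.
G vs H: G wins 12–11.
No alternative is unbeaten: B loses to E; C loses to B; D loses to B; E loses to H; G loses to E; H loses to B. In particular B beats H beats E beats B is a majority cycle — no Condorcet winner exists.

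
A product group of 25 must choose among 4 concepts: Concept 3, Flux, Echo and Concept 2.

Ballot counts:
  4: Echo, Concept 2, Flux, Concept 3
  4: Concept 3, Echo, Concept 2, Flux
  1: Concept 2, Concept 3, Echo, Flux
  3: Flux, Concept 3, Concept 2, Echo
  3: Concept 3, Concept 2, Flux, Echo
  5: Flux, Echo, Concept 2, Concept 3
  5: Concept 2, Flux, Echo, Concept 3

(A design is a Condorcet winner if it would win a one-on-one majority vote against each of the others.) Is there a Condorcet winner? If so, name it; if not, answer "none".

Check each pair by majority over 25 ballots:
Concept 3 vs Flux: Concept 3 preferred on 4+1+3 = 8 ballots; Flux wins 17–8.
Concept 3 vs Echo: Concept 3 is ranked higher on 4+1+3+3 = 11 ballots, Echo on 14. Echo wins 14–11.
Concept 3 vs Concept 2: Concept 3 preferred on 4+3+3 = 10 ballots; Concept 2 wins 15–10.
Flux–Echo: Flux 16–9.
Flux vs Concept 2: Flux preferred on 3+5 = 8 ballots; Concept 2 wins 17–8.
Echo vs Concept 2: Echo wins 13–12.
No design is unbeaten: Concept 3 loses to Flux; Flux loses to Concept 2; Echo loses to Flux; Concept 2 loses to Echo. In particular Flux beats Echo beats Concept 2 beats Flux is a majority cycle — no Condorcet winner exists.

none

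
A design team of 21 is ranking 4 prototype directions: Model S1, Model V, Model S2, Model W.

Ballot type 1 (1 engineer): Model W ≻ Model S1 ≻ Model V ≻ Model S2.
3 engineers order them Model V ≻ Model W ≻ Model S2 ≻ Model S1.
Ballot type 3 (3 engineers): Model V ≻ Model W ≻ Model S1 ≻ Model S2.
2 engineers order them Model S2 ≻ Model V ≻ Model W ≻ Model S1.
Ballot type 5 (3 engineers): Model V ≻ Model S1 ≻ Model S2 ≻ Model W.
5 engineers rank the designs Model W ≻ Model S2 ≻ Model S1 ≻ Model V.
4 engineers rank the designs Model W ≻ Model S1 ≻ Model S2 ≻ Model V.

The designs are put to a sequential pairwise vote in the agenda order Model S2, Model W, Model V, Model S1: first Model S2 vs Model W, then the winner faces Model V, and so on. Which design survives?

Round 1: Model S2 vs Model W — 5–16, Model W advances.
Round 2: Model W vs Model V — 10–11, Model V advances.
Round 3: Model V vs Model S1 — 11–10, Model V advances.
Model V survives the agenda.

Model V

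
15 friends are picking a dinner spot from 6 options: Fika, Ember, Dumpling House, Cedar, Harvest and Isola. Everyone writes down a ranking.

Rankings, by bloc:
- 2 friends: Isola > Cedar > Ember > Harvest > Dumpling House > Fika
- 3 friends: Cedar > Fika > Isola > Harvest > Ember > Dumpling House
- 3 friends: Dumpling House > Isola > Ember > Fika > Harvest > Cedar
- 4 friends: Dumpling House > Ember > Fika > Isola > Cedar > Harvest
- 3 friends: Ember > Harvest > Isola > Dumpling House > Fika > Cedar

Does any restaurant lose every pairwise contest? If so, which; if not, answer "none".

Pairwise majorities:
Fika vs Ember: Fika preferred on 3 ballots; Ember wins 12–3.
Fika vs Dumpling House: Dumpling House wins 12–3.
Fika vs Cedar: Fika wins 10–5.
Fika vs Harvest: Fika is ranked higher on 3+3+4 = 10 ballots, Harvest on 5. Fika wins 10–5.
Fika vs Isola: 7 to 8, Isola.
Ember vs Dumpling House: Ember wins 8–7.
Ember vs Cedar: Ember, 10–5.
Ember vs Harvest: Ember, 12–3.
Ember vs Isola: Isola, 8–7.
Dumpling House vs Cedar: 3+4+3 = 10 for Dumpling House, 5 for Cedar — Dumpling House by 10–5.
Dumpling House vs Harvest: 7 to 8, Harvest.
Dumpling House–Isola: Isola 8–7.
Cedar–Harvest: Cedar 9–6.
Cedar vs Isola: Isola wins 12–3.
Harvest vs Isola: Harvest preferred on 3 ballots; Isola wins 12–3.
No restaurant is winless: Fika beats Cedar; Ember beats Fika; Dumpling House beats Fika; Cedar beats Harvest; Harvest beats Dumpling House; Isola beats Fika. There is no Condorcet loser.

none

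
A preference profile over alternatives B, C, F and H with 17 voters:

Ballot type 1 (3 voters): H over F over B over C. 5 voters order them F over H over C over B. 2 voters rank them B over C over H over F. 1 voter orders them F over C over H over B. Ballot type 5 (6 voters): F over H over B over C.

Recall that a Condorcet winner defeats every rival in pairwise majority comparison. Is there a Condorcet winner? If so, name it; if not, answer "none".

Check each pair by majority over 17 ballots:
B vs C: 3+2+6 = 11 for B, 6 for C — B by 11–6.
B vs F: 2 to 15, F.
B vs H: H, 15–2.
C–F: F 15–2.
C–H: H 14–3.
F vs H: F is ranked higher on 5+1+6 = 12 ballots, H on 5. F wins 12–5.
F beats each of B, C, H — F is the Condorcet winner.

F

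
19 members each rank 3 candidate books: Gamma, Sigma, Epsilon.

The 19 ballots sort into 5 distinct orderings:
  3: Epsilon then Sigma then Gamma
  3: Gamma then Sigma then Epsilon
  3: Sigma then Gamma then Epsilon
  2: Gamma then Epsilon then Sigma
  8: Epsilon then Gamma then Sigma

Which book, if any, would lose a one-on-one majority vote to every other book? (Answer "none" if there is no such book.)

Sigma

Pairwise majorities:
Gamma vs Sigma: 3+2+8 = 13 for Gamma, 6 for Sigma — Gamma by 13–6.
Gamma vs Epsilon: 3+3+2 = 8 for Gamma, 11 for Epsilon — Epsilon by 11–8.
Sigma vs Epsilon: Epsilon wins 13–6.
Sigma is beaten in every head-to-head and is the Condorcet loser.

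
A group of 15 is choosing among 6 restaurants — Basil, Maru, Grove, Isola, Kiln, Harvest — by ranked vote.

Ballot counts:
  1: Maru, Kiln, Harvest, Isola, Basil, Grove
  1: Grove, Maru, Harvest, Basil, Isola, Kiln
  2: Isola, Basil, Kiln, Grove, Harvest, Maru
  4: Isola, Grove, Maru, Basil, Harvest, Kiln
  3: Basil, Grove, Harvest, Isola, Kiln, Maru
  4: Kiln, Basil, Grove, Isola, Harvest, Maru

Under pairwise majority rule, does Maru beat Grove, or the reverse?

Ballots ranking Maru above Grove: 1.
Ballots ranking Grove above Maru: 15 − 1 = 14.
Grove wins the head-to-head 14–1.

Grove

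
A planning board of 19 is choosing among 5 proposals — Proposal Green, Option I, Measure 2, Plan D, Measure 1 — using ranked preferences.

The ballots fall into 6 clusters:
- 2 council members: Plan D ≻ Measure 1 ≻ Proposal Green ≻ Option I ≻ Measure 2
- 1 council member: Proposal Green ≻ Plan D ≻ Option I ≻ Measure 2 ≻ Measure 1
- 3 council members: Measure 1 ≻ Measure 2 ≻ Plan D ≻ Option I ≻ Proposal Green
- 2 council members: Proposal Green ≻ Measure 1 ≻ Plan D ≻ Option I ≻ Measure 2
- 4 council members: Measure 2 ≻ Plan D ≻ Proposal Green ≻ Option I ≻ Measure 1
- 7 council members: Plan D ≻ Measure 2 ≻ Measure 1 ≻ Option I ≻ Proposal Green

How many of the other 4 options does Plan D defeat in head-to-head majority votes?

Plan D against each rival (19 council members):
Plan D vs Proposal Green: Plan D is ranked higher on 2+3+4+7 = 16 ballots, Proposal Green on 3. Plan D wins 16–3.
Plan D vs Option I: Plan D wins 19–0.
Plan D vs Measure 2: Plan D, 12–7.
Plan D vs Measure 1: Plan D wins 14–5.
Plan D beats Proposal Green, Option I, Measure 2, Measure 1 — 4 pairwise wins.

4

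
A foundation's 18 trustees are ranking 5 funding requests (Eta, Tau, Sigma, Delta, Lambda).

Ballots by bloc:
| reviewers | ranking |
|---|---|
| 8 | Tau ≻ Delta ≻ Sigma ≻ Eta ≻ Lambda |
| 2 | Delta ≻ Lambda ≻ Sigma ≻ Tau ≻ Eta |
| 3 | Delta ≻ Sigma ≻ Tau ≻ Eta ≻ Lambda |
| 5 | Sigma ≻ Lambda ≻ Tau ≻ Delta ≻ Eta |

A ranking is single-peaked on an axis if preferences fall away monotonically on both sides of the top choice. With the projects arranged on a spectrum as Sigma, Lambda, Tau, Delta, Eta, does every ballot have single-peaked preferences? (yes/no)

Axis positions: Sigma=1, Lambda=2, Tau=3, Delta=4, Eta=5.
Bloc 1: ranking walks positions 3-4-1-5-2; Sigma is ranked above Lambda even though Lambda lies between Sigma and the peak Tau on the axis — preferences dip and rise again. Not single-peaked.
Bloc 2: ranking walks positions 4-2-1-3-5; Lambda is ranked above Tau even though Tau lies between Lambda and the peak Delta on the axis — preferences dip and rise again. Not single-peaked.
Bloc 3: ranking walks positions 4-1-3-5-2; Sigma is ranked above Tau even though Tau lies between Sigma and the peak Delta on the axis — preferences dip and rise again. Not single-peaked.
Bloc 4 (peak Sigma at position 1): ranking walks positions 1-2-3-4-5, expanding outward from the peak — single-peaked.
Bloc 1 violates single-peakedness, so the profile is not single-peaked on this axis.

no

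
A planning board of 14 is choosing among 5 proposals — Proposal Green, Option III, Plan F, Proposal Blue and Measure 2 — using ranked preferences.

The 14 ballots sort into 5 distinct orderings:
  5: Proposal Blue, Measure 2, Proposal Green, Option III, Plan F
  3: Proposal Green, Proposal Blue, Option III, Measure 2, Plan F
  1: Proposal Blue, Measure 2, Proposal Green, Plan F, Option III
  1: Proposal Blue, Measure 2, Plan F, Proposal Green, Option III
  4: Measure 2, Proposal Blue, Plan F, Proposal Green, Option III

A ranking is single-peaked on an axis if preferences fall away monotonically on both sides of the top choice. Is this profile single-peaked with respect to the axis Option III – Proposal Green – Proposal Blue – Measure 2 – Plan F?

Axis positions: Option III=1, Proposal Green=2, Proposal Blue=3, Measure 2=4, Plan F=5.
Type 1 (peak Proposal Blue at position 3): ranking walks positions 3-4-2-1-5, expanding outward from the peak — single-peaked.
Type 2 (peak Proposal Green at position 2): ranking walks positions 2-3-1-4-5, expanding outward from the peak — single-peaked.
Type 3 (peak Proposal Blue at position 3): ranking walks positions 3-4-2-5-1, expanding outward from the peak — single-peaked.
Type 4 (peak Proposal Blue at position 3): ranking walks positions 3-4-5-2-1, expanding outward from the peak — single-peaked.
Type 5 (peak Measure 2 at position 4): ranking walks positions 4-3-5-2-1, expanding outward from the peak — single-peaked.
Every ranking is single-peaked on this axis.

yes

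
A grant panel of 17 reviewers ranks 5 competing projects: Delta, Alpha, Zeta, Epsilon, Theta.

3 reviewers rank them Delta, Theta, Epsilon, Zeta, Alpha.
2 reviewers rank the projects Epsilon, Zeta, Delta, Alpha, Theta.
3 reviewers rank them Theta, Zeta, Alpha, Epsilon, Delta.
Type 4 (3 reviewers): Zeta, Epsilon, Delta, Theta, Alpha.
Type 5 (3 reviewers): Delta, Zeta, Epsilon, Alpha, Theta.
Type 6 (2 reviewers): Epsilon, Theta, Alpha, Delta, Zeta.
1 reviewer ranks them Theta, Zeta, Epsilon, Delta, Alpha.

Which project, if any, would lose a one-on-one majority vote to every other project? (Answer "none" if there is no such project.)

Alpha

Head-to-head results (17 reviewers):
Delta vs Alpha: 12 to 5, Delta.
Delta vs Zeta: 8 to 9, Zeta.
Delta vs Epsilon: 3+3 = 6 for Delta, 11 for Epsilon — Epsilon by 11–6.
Delta vs Theta: Delta preferred on 3+2+3+3 = 11 ballots; Delta wins 11–6.
Alpha vs Zeta: 2 for Alpha, 15 for Zeta — Zeta by 15–2.
Alpha–Epsilon: Epsilon 14–3.
Alpha vs Theta: Alpha preferred on 2+3 = 5 ballots; Theta wins 12–5.
Zeta vs Epsilon: Zeta, 10–7.
Zeta–Theta: Theta 9–8.
Epsilon–Theta: Epsilon 10–7.
Only Alpha has no wins; Alpha is the Condorcet loser.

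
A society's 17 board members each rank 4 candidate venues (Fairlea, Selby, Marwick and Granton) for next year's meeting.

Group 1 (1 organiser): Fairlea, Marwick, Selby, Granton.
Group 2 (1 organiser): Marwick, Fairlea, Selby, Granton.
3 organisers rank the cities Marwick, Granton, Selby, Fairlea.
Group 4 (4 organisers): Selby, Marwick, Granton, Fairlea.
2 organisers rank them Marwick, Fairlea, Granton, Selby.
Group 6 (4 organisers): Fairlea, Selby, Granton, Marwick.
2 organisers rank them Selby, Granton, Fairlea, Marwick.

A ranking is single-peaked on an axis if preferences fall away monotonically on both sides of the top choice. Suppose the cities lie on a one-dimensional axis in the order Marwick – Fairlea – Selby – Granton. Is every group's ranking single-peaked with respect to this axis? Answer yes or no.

no

Axis positions: Marwick=1, Fairlea=2, Selby=3, Granton=4.
Group 1 (peak Fairlea at position 2): ranking walks positions 2-1-3-4, expanding outward from the peak — single-peaked.
Group 2 (peak Marwick at position 1): ranking walks positions 1-2-3-4, expanding outward from the peak — single-peaked.
Group 3: ranking walks positions 1-4-3-2; Granton is ranked above Fairlea even though Fairlea lies between Granton and the peak Marwick on the axis — preferences dip and rise again. Not single-peaked.
Group 4: ranking walks positions 3-1-4-2; Marwick is ranked above Fairlea even though Fairlea lies between Marwick and the peak Selby on the axis — preferences dip and rise again. Not single-peaked.
Group 5: ranking walks positions 1-2-4-3; Granton is ranked above Selby even though Selby lies between Granton and the peak Marwick on the axis — preferences dip and rise again. Not single-peaked.
Group 6 (peak Fairlea at position 2): ranking walks positions 2-3-4-1, expanding outward from the peak — single-peaked.
Group 7 (peak Selby at position 3): ranking walks positions 3-4-2-1, expanding outward from the peak — single-peaked.
Group 3 violates single-peakedness, so the profile is not single-peaked on this axis.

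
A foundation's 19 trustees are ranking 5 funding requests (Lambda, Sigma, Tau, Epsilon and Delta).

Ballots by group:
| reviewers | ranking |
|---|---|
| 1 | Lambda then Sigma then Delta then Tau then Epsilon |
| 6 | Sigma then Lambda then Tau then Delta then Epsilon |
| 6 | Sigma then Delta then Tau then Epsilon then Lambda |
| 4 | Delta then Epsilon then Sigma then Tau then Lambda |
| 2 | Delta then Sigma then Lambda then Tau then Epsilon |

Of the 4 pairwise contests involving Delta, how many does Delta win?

3

Delta against each rival (19 reviewers):
Delta vs Lambda: Delta, 12–7.
Delta vs Sigma: Sigma wins 13–6.
Delta vs Tau: 1+6+4+2 = 13 for Delta, 6 for Tau — Delta by 13–6.
Delta vs Epsilon: 19 to 0, Delta.
Delta beats Lambda, Tau, Epsilon; loses to Sigma — 3 pairwise wins.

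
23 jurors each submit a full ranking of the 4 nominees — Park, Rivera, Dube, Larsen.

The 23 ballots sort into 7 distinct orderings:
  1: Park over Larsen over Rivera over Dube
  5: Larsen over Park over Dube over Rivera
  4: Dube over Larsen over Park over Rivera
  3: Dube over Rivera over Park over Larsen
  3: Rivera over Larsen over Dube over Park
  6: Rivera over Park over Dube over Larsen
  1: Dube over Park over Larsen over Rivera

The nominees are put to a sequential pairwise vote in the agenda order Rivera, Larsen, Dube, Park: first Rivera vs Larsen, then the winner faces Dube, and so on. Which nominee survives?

Park

Round 1: Rivera vs Larsen — 12–11, Rivera advances.
Round 2: Rivera vs Dube — 10–13, Dube advances.
Round 3: Dube vs Park — 11–12, Park advances.
The agenda winner is Park.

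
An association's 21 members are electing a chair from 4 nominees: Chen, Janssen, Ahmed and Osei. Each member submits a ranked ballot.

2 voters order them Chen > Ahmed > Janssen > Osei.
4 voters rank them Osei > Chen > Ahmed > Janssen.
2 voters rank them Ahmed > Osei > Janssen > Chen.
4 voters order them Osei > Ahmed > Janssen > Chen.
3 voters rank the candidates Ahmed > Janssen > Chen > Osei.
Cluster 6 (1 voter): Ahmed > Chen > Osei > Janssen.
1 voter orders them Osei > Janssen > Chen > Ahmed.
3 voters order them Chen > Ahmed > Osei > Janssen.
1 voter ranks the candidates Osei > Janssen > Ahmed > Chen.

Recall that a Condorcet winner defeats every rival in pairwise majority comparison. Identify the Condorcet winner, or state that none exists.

Check each pair by majority over 21 ballots:
Chen vs Janssen: 2+4+1+3 = 10 for Chen, 11 for Janssen — Janssen by 11–10.
Chen–Ahmed: Ahmed 11–10.
Chen vs Osei: Chen is ranked higher on 2+3+1+3 = 9 ballots, Osei on 12. Osei wins 12–9.
Janssen vs Ahmed: Janssen preferred on 1+1 = 2 ballots; Ahmed wins 19–2.
Janssen vs Osei: 5 to 16, Osei.
Ahmed vs Osei: 11 to 10, Ahmed.
Only Ahmed has no losses; Ahmed is the Condorcet winner.

Ahmed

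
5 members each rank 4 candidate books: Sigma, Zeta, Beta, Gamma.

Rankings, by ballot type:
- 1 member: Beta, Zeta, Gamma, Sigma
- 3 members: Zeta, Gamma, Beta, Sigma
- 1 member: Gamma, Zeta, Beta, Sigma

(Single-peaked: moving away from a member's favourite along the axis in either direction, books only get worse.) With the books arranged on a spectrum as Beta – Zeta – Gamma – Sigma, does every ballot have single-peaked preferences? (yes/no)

yes

Axis positions: Beta=1, Zeta=2, Gamma=3, Sigma=4.
Ballot type 1 (peak Beta at position 1): ranking walks positions 1-2-3-4, expanding outward from the peak — single-peaked.
Ballot type 2 (peak Zeta at position 2): ranking walks positions 2-3-1-4, expanding outward from the peak — single-peaked.
Ballot type 3 (peak Gamma at position 3): ranking walks positions 3-2-1-4, expanding outward from the peak — single-peaked.
Every ranking is single-peaked on this axis.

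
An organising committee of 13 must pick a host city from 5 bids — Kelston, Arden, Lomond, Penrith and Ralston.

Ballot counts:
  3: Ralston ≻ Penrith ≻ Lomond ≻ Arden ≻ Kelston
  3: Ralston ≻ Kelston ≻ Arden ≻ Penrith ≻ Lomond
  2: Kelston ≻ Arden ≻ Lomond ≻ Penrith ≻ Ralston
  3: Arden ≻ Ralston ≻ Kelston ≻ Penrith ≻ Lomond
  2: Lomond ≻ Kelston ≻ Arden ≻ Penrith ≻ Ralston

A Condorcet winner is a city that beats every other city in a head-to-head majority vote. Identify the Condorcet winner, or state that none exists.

Pairwise majorities:
Kelston–Arden: Kelston 7–6.
Kelston vs Lomond: Kelston, 8–5.
Kelston vs Penrith: Kelston, 10–3.
Kelston vs Ralston: Ralston, 9–4.
Arden vs Lomond: Arden, 8–5.
Arden–Penrith: Arden 10–3.
Arden–Ralston: Arden 7–6.
Lomond–Penrith: Penrith 9–4.
Lomond vs Ralston: Ralston wins 9–4.
Penrith vs Ralston: Ralston, 9–4.
No city is unbeaten: Kelston loses to Ralston; Arden loses to Kelston; Lomond loses to Kelston; Penrith loses to Kelston; Ralston loses to Arden. In particular Kelston → Arden → Ralston → Kelston is a majority cycle — no Condorcet winner exists.

none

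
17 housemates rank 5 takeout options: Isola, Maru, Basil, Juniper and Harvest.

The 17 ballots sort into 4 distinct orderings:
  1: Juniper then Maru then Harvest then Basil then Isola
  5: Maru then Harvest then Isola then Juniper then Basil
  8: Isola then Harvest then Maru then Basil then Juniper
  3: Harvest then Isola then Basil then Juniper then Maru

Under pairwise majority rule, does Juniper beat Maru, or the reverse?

Ballots ranking Juniper above Maru: 1 + 3 = 4.
Ballots ranking Maru above Juniper: 17 − 4 = 13.
Maru wins the head-to-head 13–4.

Maru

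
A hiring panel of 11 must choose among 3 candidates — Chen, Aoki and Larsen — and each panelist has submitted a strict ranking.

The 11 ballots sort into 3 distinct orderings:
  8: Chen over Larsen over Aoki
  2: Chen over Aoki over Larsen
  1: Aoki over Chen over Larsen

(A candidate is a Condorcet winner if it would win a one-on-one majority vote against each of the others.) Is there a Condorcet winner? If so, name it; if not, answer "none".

Chen

Head-to-head results (11 committee members):
Chen vs Aoki: Chen wins 10–1.
Chen–Larsen: Chen 11–0.
Aoki vs Larsen: Larsen wins 8–3.
Chen wins every pairwise contest, so Chen is the Condorcet winner.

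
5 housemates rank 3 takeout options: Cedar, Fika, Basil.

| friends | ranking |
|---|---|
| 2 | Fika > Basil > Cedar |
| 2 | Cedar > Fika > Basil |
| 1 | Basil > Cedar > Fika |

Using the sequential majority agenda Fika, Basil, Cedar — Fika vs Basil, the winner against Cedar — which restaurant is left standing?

Round 1: Fika vs Basil — 4–1, Fika advances.
Round 2: Fika vs Cedar — 2–3, Cedar advances.
Cedar survives the agenda.

Cedar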